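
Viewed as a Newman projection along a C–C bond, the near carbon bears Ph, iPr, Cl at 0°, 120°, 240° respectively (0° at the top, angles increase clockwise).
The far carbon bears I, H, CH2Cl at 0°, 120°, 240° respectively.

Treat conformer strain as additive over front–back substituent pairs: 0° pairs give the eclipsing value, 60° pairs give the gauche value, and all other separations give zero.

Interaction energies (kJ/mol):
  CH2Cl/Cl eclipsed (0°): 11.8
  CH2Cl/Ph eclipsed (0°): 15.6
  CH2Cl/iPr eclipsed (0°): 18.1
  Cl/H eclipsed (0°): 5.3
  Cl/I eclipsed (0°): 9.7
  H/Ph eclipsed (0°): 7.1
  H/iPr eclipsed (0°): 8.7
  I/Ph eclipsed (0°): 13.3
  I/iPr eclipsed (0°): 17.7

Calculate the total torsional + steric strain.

This conformer (eclipsed): Ph–I eclipsed, iPr–H eclipsed, Cl–CH2Cl eclipsed; 13.3 + 8.7 + 11.8 = 33.8 kJ/mol.

33.8 kJ/mol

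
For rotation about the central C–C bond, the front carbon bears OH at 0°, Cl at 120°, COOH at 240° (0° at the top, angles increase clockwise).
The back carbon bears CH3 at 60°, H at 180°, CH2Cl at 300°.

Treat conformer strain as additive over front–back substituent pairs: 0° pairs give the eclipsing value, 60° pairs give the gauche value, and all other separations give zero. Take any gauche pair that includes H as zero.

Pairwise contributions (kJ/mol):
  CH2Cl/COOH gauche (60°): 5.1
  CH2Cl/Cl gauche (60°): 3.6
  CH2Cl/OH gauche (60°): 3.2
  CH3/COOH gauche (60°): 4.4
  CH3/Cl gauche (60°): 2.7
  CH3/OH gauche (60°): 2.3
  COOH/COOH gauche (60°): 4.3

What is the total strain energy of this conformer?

13.3 kJ/mol

This conformer (staggered): OH(0°)/CH3(60°) gauche 2.3; OH(0°)/CH2Cl(300°) gauche 3.2; Cl(120°)/CH3(60°) gauche 2.7; COOH(240°)/CH2Cl(300°) gauche 5.1 → 13.3 kJ/mol.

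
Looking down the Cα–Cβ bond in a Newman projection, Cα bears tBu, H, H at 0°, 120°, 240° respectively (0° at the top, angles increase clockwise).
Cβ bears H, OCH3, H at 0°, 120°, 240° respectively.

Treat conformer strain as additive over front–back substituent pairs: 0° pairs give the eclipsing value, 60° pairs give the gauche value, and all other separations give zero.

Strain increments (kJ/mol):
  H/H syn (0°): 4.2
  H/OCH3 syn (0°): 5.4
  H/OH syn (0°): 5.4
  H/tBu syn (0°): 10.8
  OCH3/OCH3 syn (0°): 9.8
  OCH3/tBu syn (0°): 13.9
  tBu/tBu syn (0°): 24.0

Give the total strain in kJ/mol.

20.4 kJ/mol

This conformer (eclipsed): tBu(0°)/H(0°) eclipsed 10.8; H(120°)/OCH3(120°) eclipsed 5.4; H(240°)/H(240°) eclipsed 4.2 → 20.4 kJ/mol.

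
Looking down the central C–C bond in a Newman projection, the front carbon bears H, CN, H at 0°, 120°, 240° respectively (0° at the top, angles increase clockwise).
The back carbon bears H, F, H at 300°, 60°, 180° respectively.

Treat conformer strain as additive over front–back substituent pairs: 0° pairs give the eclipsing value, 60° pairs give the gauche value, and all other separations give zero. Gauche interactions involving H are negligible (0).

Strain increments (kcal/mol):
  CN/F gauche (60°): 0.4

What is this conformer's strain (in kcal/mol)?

0.4 kcal/mol

This conformer (staggered): CN(120°)/F(60°) gauche 0.4 → 0.4 kcal/mol.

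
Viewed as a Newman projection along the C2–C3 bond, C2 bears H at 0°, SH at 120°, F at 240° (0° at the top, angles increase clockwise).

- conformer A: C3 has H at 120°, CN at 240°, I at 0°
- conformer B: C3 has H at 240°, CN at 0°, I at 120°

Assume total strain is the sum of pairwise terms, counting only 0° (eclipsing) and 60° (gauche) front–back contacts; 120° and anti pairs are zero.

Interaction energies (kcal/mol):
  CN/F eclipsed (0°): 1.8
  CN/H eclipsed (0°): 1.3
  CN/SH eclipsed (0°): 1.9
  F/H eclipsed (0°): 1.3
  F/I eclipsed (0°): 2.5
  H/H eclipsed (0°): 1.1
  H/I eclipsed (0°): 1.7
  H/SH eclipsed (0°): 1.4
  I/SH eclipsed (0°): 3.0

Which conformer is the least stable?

B

A (eclipsed): H–I eclipsed, SH–H eclipsed, F–CN eclipsed; 1.7 + 1.4 + 1.8 = 4.9 kcal/mol.
B (eclipsed): H–CN eclipsed, SH–I eclipsed, F–H eclipsed; 1.3 + 3.0 + 1.3 = 5.6 kcal/mol.
B has the highest total (5.6 kcal/mol).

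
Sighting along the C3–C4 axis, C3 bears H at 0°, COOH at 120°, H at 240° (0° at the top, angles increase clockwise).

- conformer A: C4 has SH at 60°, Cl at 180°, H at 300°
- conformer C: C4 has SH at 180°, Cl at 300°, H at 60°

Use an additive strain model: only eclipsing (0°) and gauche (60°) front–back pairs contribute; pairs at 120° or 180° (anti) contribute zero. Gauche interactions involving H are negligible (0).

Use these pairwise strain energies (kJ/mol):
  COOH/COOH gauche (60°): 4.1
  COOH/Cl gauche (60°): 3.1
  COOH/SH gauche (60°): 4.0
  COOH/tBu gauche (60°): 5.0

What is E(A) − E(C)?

+3.1 kJ/mol

A (staggered): COOH(120°)/SH(60°) gauche 4.0; COOH(120°)/Cl(180°) gauche 3.1 → 7.1 kJ/mol.
C (staggered): COOH(120°)/SH(180°) gauche 4.0 → 4.0 kJ/mol.
E(A) − E(C) = 7.1 − 4.0 = +3.1 kJ/mol.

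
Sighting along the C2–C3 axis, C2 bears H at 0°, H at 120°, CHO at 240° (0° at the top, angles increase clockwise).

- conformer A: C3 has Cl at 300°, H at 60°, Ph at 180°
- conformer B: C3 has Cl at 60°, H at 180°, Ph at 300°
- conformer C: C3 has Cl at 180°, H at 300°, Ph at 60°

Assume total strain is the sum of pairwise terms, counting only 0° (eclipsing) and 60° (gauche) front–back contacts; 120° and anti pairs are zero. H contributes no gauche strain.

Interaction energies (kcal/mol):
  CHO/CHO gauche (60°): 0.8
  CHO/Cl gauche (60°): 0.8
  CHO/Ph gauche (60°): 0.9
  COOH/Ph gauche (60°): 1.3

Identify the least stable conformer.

A

A is staggered. CHO at 240° is gauche with Cl at 300° (0.8); CHO at 240° is gauche with Ph at 180° (0.9). Total 1.7 kcal/mol.
B is staggered. CHO at 240° is gauche with Ph at 300° (0.9). Total 0.9 kcal/mol.
C is staggered. CHO at 240° is gauche with Cl at 180° (0.8). Total 0.8 kcal/mol.
A has the highest total (1.7 kcal/mol).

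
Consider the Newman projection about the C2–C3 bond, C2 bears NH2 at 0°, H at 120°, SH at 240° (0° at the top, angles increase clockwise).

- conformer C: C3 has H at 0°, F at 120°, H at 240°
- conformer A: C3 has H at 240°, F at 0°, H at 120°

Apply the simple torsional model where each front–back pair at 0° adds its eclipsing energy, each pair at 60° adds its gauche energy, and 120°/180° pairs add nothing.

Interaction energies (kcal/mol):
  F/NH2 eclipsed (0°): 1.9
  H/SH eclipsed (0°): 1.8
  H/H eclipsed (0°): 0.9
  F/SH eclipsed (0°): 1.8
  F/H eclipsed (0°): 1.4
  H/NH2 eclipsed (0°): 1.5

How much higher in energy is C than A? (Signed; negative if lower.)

+0.1 kcal/mol

C (eclipsed): NH2–H eclipsed, H–F eclipsed, SH–H eclipsed; 1.5 + 1.4 + 1.8 = 4.7 kcal/mol.
A (eclipsed): NH2–F eclipsed, H–H eclipsed, SH–H eclipsed; 1.9 + 0.9 + 1.8 = 4.6 kcal/mol.
E(C) − E(A) = 4.7 − 4.6 = +0.1 kcal/mol.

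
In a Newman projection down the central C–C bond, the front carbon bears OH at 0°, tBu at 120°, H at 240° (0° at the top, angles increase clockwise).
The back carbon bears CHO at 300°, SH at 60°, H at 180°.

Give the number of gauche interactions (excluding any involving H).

3

Non-H gauche pairs: OH(0°)/CHO(300°); OH(0°)/SH(60°); tBu(120°)/SH(60°) — 3 interactions.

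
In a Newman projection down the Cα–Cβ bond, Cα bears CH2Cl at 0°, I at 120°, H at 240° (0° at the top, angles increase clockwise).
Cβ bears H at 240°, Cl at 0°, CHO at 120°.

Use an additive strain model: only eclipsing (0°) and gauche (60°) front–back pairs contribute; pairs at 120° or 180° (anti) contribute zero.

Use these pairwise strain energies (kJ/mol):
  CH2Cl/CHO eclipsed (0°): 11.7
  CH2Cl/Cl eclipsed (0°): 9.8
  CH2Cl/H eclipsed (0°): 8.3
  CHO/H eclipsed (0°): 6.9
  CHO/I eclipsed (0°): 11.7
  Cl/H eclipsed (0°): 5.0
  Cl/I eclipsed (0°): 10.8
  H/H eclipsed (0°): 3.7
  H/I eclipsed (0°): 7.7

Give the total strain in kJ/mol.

25.2 kJ/mol

This conformer is eclipsed. CH2Cl at 0° is eclipsed with Cl at 0° (9.8); I at 120° is eclipsed with CHO at 120° (11.7); H at 240° is eclipsed with H at 240° (3.7). Total 25.2 kJ/mol.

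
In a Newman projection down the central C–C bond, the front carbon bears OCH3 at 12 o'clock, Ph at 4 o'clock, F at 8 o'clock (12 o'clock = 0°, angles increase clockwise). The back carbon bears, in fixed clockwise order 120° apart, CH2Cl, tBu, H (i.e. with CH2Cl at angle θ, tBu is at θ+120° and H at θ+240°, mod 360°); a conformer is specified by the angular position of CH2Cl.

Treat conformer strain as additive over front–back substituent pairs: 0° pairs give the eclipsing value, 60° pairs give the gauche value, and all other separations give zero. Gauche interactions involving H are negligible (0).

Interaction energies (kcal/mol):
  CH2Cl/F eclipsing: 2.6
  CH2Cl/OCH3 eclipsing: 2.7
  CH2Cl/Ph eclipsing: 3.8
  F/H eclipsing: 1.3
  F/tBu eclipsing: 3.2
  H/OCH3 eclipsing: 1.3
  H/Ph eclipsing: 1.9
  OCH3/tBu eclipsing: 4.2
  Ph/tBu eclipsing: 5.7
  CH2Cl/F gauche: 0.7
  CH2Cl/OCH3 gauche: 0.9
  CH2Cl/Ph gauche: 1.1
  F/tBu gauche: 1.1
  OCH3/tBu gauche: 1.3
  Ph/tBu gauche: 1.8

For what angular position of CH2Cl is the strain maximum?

CH2Cl at 0° (eclipsed): OCH3(0°)/CH2Cl(0°) eclipsed 2.7; Ph(120°)/tBu(120°) eclipsed 5.7; F(240°)/H(240°) eclipsed 1.3 → 9.7 kcal/mol.
CH2Cl at 60° (staggered): OCH3(0°)/CH2Cl(60°) gauche 0.9; Ph(120°)/CH2Cl(60°) gauche 1.1; Ph(120°)/tBu(180°) gauche 1.8; F(240°)/tBu(180°) gauche 1.1 → 4.9 kcal/mol.
CH2Cl at 120° (eclipsed): OCH3(0°)/H(0°) eclipsed 1.3; Ph(120°)/CH2Cl(120°) eclipsed 3.8; F(240°)/tBu(240°) eclipsed 3.2 → 8.3 kcal/mol.
CH2Cl at 180° (staggered): OCH3(0°)/tBu(300°) gauche 1.3; Ph(120°)/CH2Cl(180°) gauche 1.1; F(240°)/CH2Cl(180°) gauche 0.7; F(240°)/tBu(300°) gauche 1.1 → 4.2 kcal/mol.
CH2Cl at 240° (eclipsed): OCH3(0°)/tBu(0°) eclipsed 4.2; Ph(120°)/H(120°) eclipsed 1.9; F(240°)/CH2Cl(240°) eclipsed 2.6 → 8.7 kcal/mol.
CH2Cl at 300° (staggered): OCH3(0°)/CH2Cl(300°) gauche 0.9; OCH3(0°)/tBu(60°) gauche 1.3; Ph(120°)/tBu(60°) gauche 1.8; F(240°)/CH2Cl(300°) gauche 0.7 → 4.7 kcal/mol.
The maximum (9.7 kcal/mol) occurs with CH2Cl at 0°.

0°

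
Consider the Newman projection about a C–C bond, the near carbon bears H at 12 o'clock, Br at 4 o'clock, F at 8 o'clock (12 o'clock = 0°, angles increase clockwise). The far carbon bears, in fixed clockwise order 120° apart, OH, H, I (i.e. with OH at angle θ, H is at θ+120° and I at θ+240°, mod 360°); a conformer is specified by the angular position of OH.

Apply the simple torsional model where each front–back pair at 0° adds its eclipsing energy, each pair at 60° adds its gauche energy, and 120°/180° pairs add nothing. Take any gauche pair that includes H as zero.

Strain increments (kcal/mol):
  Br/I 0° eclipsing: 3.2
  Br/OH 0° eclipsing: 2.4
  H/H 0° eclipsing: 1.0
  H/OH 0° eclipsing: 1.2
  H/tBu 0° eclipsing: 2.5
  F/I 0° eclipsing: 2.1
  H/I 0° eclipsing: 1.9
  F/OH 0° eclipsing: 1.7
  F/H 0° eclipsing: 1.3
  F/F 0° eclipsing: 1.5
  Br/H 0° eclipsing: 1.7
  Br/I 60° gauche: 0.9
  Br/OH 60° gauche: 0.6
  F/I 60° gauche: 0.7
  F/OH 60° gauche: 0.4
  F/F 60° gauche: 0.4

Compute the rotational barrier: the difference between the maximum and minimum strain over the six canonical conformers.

4.6 kcal/mol

OH at 0° (eclipsed): H(0°)/OH(0°) eclipsed 1.2; Br(120°)/H(120°) eclipsed 1.7; F(240°)/I(240°) eclipsed 2.1 → 5.0 kcal/mol.
OH at 60° (staggered): Br(120°)/OH(60°) gauche 0.6; F(240°)/I(300°) gauche 0.7 → 1.3 kcal/mol.
OH at 120° (eclipsed): H(0°)/I(0°) eclipsed 1.9; Br(120°)/OH(120°) eclipsed 2.4; F(240°)/H(240°) eclipsed 1.3 → 5.6 kcal/mol.
OH at 180° (staggered): Br(120°)/OH(180°) gauche 0.6; Br(120°)/I(60°) gauche 0.9; F(240°)/OH(180°) gauche 0.4 → 1.9 kcal/mol.
OH at 240° (eclipsed): H(0°)/H(0°) eclipsed 1.0; Br(120°)/I(120°) eclipsed 3.2; F(240°)/OH(240°) eclipsed 1.7 → 5.9 kcal/mol.
OH at 300° (staggered): Br(120°)/I(180°) gauche 0.9; F(240°)/OH(300°) gauche 0.4; F(240°)/I(180°) gauche 0.7 → 2.0 kcal/mol.
Max at 240° (5.9 kcal/mol), min at 60° (1.3 kcal/mol); barrier = 4.6 kcal/mol.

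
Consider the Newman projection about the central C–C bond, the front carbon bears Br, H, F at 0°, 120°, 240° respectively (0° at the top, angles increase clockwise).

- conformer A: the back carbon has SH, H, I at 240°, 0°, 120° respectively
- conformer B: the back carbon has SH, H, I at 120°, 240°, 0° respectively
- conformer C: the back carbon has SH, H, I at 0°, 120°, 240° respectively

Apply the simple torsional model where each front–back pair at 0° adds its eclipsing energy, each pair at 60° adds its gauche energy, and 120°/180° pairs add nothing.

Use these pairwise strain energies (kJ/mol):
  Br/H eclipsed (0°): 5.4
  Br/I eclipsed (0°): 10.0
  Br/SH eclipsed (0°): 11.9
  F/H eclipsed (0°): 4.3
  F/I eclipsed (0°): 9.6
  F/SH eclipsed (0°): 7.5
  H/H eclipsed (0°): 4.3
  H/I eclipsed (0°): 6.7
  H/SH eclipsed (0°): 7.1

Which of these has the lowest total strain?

A

A is eclipsed. Br at 0° is eclipsed with H at 0° (5.4); H at 120° is eclipsed with I at 120° (6.7); F at 240° is eclipsed with SH at 240° (7.5). Total 19.6 kJ/mol.
B is eclipsed. Br at 0° is eclipsed with I at 0° (10.0); H at 120° is eclipsed with SH at 120° (7.1); F at 240° is eclipsed with H at 240° (4.3). Total 21.4 kJ/mol.
C is eclipsed. Br at 0° is eclipsed with SH at 0° (11.9); H at 120° is eclipsed with H at 120° (4.3); F at 240° is eclipsed with I at 240° (9.6). Total 25.8 kJ/mol.
A has the lowest total (19.6 kJ/mol).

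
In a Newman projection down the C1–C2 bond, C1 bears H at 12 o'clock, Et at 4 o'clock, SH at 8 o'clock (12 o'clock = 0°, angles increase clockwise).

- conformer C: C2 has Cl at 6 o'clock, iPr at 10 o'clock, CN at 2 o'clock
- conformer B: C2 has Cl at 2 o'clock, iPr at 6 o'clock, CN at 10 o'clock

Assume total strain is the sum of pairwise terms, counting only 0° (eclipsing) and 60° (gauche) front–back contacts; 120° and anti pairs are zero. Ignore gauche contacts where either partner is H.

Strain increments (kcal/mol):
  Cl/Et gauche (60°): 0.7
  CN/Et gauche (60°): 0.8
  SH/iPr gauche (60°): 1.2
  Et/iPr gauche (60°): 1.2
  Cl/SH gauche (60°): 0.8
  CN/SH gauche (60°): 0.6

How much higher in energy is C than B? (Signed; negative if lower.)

-0.2 kcal/mol

C (staggered): Et–Cl gauche, Et–CN gauche, SH–Cl gauche, SH–iPr gauche; 0.7 + 0.8 + 0.8 + 1.2 = 3.5 kcal/mol.
B (staggered): Et–Cl gauche, Et–iPr gauche, SH–iPr gauche, SH–CN gauche; 0.7 + 1.2 + 1.2 + 0.6 = 3.7 kcal/mol.
E(C) − E(B) = 3.5 − 3.7 = -0.2 kcal/mol.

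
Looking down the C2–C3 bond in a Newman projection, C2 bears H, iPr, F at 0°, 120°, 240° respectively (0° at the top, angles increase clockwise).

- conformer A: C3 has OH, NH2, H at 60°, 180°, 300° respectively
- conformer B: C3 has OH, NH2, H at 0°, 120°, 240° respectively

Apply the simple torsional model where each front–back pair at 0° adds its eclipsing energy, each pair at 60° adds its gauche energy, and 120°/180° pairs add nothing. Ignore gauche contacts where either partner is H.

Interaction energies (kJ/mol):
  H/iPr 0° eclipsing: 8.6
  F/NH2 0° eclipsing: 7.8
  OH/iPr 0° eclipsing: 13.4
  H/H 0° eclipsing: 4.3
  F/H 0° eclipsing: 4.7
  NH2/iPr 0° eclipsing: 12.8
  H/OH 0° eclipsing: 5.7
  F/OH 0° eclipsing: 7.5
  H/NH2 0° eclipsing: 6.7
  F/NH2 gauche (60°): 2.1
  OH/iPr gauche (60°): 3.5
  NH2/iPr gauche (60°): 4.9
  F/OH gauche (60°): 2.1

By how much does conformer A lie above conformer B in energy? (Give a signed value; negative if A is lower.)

-12.7 kJ/mol

A (staggered): iPr–OH gauche, iPr–NH2 gauche, F–NH2 gauche; 3.5 + 4.9 + 2.1 = 10.5 kJ/mol.
B (eclipsed): H–OH eclipsed, iPr–NH2 eclipsed, F–H eclipsed; 5.7 + 12.8 + 4.7 = 23.2 kJ/mol.
E(A) − E(B) = 10.5 − 23.2 = -12.7 kJ/mol.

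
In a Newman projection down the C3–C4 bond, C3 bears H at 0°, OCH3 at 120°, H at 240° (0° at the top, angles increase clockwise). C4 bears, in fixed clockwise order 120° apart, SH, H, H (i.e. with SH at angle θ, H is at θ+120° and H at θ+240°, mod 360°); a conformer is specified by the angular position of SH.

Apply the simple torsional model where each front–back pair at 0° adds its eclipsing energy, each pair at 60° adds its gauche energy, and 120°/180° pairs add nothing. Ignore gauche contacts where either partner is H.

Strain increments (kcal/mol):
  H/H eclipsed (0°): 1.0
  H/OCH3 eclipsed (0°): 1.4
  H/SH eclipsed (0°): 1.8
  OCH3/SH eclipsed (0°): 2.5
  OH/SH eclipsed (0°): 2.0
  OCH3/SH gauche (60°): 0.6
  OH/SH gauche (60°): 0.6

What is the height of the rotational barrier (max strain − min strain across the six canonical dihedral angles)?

SH at 0° (eclipsed): H–SH eclipsed, OCH3–H eclipsed, H–H eclipsed; 1.8 + 1.4 + 1.0 = 4.2 kcal/mol.
SH at 60° (staggered): OCH3–SH gauche; 0.6 = 0.6 kcal/mol.
SH at 120° (eclipsed): H–H eclipsed, OCH3–SH eclipsed, H–H eclipsed; 1.0 + 2.5 + 1.0 = 4.5 kcal/mol.
SH at 180° (staggered): OCH3–SH gauche; 0.6 = 0.6 kcal/mol.
SH at 240° (eclipsed): H–H eclipsed, OCH3–H eclipsed, H–SH eclipsed; 1.0 + 1.4 + 1.8 = 4.2 kcal/mol.
SH at 300° (staggered): no non-H gauche contacts → 0.0 kcal/mol.
Max at 120° (4.5 kcal/mol), min at 300° (0.0 kcal/mol); barrier = 4.5 kcal/mol.

4.5 kcal/mol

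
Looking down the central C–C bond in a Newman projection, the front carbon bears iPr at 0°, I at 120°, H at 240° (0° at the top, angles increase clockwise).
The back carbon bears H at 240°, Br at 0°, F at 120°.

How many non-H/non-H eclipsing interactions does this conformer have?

2

Non-H eclipsing pairs: iPr(0°)/Br(0°); I(120°)/F(120°) — 2 interactions.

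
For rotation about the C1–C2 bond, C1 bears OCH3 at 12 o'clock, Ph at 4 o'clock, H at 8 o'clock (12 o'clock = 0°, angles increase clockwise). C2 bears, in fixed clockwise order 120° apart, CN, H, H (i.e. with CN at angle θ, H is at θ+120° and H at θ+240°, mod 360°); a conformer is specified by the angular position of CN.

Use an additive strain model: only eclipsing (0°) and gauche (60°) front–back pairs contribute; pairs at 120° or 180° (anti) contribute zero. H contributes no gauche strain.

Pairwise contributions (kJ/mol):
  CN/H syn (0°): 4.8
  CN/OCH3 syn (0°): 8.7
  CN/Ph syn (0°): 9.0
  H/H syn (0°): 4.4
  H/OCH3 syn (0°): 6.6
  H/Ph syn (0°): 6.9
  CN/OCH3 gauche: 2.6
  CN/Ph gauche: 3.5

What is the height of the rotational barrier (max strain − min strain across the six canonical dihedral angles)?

CN at 0° (eclipsed): OCH3(0°)/CN(0°) eclipsed 8.7; Ph(120°)/H(120°) eclipsed 6.9; H(240°)/H(240°) eclipsed 4.4 → 20.0 kJ/mol.
CN at 60° (staggered): OCH3(0°)/CN(60°) gauche 2.6; Ph(120°)/CN(60°) gauche 3.5 → 6.1 kJ/mol.
CN at 120° (eclipsed): OCH3(0°)/H(0°) eclipsed 6.6; Ph(120°)/CN(120°) eclipsed 9.0; H(240°)/H(240°) eclipsed 4.4 → 20.0 kJ/mol.
CN at 180° (staggered): Ph(120°)/CN(180°) gauche 3.5 → 3.5 kJ/mol.
CN at 240° (eclipsed): OCH3(0°)/H(0°) eclipsed 6.6; Ph(120°)/H(120°) eclipsed 6.9; H(240°)/CN(240°) eclipsed 4.8 → 18.3 kJ/mol.
CN at 300° (staggered): OCH3(0°)/CN(300°) gauche 2.6 → 2.6 kJ/mol.
Max at 0° (20.0 kJ/mol), min at 300° (2.6 kJ/mol); barrier = 17.4 kJ/mol.

17.4 kJ/mol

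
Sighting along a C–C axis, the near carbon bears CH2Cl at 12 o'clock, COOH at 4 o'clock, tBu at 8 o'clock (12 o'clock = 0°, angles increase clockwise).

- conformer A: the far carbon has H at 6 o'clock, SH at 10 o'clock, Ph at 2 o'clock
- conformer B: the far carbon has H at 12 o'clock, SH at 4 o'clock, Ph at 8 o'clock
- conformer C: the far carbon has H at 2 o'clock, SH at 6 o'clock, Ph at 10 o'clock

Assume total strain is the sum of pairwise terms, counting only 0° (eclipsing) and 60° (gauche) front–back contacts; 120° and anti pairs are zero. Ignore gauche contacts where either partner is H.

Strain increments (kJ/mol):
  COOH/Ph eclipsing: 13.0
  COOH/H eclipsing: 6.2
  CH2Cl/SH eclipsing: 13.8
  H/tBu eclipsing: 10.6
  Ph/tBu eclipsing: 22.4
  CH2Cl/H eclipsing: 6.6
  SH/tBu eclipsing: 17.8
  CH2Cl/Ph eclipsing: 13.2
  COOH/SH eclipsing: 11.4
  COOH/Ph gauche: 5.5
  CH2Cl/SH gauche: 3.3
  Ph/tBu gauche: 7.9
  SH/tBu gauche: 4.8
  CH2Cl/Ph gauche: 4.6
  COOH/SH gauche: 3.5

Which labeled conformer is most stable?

A is staggered. CH2Cl at 0° is gauche with SH at 300° (3.3); CH2Cl at 0° is gauche with Ph at 60° (4.6); COOH at 120° is gauche with Ph at 60° (5.5); tBu at 240° is gauche with SH at 300° (4.8). Total 18.2 kJ/mol.
B is eclipsed. CH2Cl at 0° is eclipsed with H at 0° (6.6); COOH at 120° is eclipsed with SH at 120° (11.4); tBu at 240° is eclipsed with Ph at 240° (22.4). Total 40.4 kJ/mol.
C is staggered. CH2Cl at 0° is gauche with Ph at 300° (4.6); COOH at 120° is gauche with SH at 180° (3.5); tBu at 240° is gauche with SH at 180° (4.8); tBu at 240° is gauche with Ph at 300° (7.9). Total 20.8 kJ/mol.
A has the lowest total (18.2 kJ/mol).

A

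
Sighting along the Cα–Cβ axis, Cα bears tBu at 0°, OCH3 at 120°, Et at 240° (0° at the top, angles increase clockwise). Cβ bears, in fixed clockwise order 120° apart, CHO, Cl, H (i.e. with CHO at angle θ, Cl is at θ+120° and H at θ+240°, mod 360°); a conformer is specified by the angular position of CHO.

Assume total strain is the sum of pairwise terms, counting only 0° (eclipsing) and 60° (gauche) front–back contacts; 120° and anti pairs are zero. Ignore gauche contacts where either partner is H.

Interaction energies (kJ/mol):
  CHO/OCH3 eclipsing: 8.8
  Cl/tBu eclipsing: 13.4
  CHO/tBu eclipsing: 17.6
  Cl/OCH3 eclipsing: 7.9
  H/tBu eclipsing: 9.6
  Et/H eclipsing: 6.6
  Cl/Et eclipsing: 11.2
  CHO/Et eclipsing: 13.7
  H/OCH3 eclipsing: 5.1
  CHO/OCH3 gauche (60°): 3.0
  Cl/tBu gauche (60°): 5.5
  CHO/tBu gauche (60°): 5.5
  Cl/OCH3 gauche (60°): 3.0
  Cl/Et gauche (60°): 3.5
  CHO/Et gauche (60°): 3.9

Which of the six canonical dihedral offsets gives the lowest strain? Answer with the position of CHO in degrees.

CHO at 0° is eclipsed. tBu at 0° is eclipsed with CHO at 0° (17.6); OCH3 at 120° is eclipsed with Cl at 120° (7.9); Et at 240° is eclipsed with H at 240° (6.6). Total 32.1 kJ/mol.
CHO at 60° is staggered. tBu at 0° is gauche with CHO at 60° (5.5); OCH3 at 120° is gauche with CHO at 60° (3.0); OCH3 at 120° is gauche with Cl at 180° (3.0); Et at 240° is gauche with Cl at 180° (3.5). Total 15.0 kJ/mol.
CHO at 120° is eclipsed. tBu at 0° is eclipsed with H at 0° (9.6); OCH3 at 120° is eclipsed with CHO at 120° (8.8); Et at 240° is eclipsed with Cl at 240° (11.2). Total 29.6 kJ/mol.
CHO at 180° is staggered. tBu at 0° is gauche with Cl at 300° (5.5); OCH3 at 120° is gauche with CHO at 180° (3.0); Et at 240° is gauche with CHO at 180° (3.9); Et at 240° is gauche with Cl at 300° (3.5). Total 15.9 kJ/mol.
CHO at 240° is eclipsed. tBu at 0° is eclipsed with Cl at 0° (13.4); OCH3 at 120° is eclipsed with H at 120° (5.1); Et at 240° is eclipsed with CHO at 240° (13.7). Total 32.2 kJ/mol.
CHO at 300° is staggered. tBu at 0° is gauche with CHO at 300° (5.5); tBu at 0° is gauche with Cl at 60° (5.5); OCH3 at 120° is gauche with Cl at 60° (3.0); Et at 240° is gauche with CHO at 300° (3.9). Total 17.9 kJ/mol.
The minimum (15.0 kJ/mol) occurs with CHO at 60°.

60°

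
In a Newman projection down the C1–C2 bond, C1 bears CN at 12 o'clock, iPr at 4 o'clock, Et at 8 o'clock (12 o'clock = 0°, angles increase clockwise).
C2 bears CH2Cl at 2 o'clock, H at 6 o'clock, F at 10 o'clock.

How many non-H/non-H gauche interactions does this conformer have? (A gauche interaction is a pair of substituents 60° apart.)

4

Non-H gauche pairs: CN(0°)/CH2Cl(60°); CN(0°)/F(300°); iPr(120°)/CH2Cl(60°); Et(240°)/F(300°) — 4 interactions.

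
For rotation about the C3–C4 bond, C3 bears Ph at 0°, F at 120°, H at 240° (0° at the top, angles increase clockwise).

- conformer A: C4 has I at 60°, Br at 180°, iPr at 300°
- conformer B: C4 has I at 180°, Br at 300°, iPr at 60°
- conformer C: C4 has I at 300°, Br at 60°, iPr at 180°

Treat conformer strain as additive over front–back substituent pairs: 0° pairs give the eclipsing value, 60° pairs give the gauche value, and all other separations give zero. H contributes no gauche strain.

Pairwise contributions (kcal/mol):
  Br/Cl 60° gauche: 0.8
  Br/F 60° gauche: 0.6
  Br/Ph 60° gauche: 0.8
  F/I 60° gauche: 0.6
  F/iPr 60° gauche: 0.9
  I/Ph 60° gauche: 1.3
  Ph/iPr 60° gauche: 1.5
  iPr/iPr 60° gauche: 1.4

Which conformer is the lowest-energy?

A (staggered): Ph–I gauche, Ph–iPr gauche, F–I gauche, F–Br gauche; 1.3 + 1.5 + 0.6 + 0.6 = 4.0 kcal/mol.
B (staggered): Ph–Br gauche, Ph–iPr gauche, F–I gauche, F–iPr gauche; 0.8 + 1.5 + 0.6 + 0.9 = 3.8 kcal/mol.
C (staggered): Ph–I gauche, Ph–Br gauche, F–Br gauche, F–iPr gauche; 1.3 + 0.8 + 0.6 + 0.9 = 3.6 kcal/mol.
C has the lowest total (3.6 kcal/mol).

C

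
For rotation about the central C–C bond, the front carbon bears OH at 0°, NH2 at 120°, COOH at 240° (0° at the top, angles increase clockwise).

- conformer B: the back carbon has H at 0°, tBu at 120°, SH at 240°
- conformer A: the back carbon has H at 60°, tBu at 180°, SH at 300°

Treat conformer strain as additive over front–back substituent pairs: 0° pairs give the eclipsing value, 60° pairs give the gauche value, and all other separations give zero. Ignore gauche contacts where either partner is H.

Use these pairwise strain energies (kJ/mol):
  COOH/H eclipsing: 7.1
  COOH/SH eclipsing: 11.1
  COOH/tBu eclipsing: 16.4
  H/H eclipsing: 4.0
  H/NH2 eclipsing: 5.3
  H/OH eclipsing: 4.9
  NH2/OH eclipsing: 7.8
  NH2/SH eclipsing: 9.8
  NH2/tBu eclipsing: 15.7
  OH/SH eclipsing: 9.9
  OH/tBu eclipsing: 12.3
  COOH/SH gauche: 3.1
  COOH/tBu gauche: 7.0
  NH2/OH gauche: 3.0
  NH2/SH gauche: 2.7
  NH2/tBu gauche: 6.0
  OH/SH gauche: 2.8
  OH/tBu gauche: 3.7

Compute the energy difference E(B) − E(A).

+12.8 kJ/mol

B (eclipsed): OH–H eclipsed, NH2–tBu eclipsed, COOH–SH eclipsed; 4.9 + 15.7 + 11.1 = 31.7 kJ/mol.
A (staggered): OH–SH gauche, NH2–tBu gauche, COOH–tBu gauche, COOH–SH gauche; 2.8 + 6.0 + 7.0 + 3.1 = 18.9 kJ/mol.
E(B) − E(A) = 31.7 − 18.9 = +12.8 kJ/mol.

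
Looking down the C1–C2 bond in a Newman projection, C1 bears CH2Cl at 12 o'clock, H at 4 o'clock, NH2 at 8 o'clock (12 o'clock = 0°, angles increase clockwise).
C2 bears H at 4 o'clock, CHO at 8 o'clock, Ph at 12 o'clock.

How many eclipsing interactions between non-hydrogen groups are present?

2

Non-H eclipsing pairs: CH2Cl(0°)/Ph(0°); NH2(240°)/CHO(240°) — 2 interactions.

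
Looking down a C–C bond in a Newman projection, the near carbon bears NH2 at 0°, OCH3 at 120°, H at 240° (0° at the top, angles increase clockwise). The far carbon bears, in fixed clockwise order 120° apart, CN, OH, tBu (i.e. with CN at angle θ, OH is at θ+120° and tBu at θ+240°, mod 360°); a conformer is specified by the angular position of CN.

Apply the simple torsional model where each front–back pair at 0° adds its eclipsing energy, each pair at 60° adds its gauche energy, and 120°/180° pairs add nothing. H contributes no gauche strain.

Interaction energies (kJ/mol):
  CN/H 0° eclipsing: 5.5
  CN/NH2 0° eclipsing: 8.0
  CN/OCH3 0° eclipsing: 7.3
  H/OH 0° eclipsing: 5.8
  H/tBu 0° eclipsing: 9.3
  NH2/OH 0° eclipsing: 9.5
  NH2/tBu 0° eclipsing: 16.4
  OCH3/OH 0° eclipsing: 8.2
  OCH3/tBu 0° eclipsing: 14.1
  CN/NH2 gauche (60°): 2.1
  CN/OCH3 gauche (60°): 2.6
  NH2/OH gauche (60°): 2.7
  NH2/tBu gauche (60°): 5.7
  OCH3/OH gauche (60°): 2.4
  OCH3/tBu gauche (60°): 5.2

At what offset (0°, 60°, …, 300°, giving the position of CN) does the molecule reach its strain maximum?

120°

CN at 0° is eclipsed. NH2 at 0° is eclipsed with CN at 0° (8.0); OCH3 at 120° is eclipsed with OH at 120° (8.2); H at 240° is eclipsed with tBu at 240° (9.3). Total 25.5 kJ/mol.
CN at 60° is staggered. NH2 at 0° is gauche with CN at 60° (2.1); NH2 at 0° is gauche with tBu at 300° (5.7); OCH3 at 120° is gauche with CN at 60° (2.6); OCH3 at 120° is gauche with OH at 180° (2.4). Total 12.8 kJ/mol.
CN at 120° is eclipsed. NH2 at 0° is eclipsed with tBu at 0° (16.4); OCH3 at 120° is eclipsed with CN at 120° (7.3); H at 240° is eclipsed with OH at 240° (5.8). Total 29.5 kJ/mol.
CN at 180° is staggered. NH2 at 0° is gauche with OH at 300° (2.7); NH2 at 0° is gauche with tBu at 60° (5.7); OCH3 at 120° is gauche with CN at 180° (2.6); OCH3 at 120° is gauche with tBu at 60° (5.2). Total 16.2 kJ/mol.
CN at 240° is eclipsed. NH2 at 0° is eclipsed with OH at 0° (9.5); OCH3 at 120° is eclipsed with tBu at 120° (14.1); H at 240° is eclipsed with CN at 240° (5.5). Total 29.1 kJ/mol.
CN at 300° is staggered. NH2 at 0° is gauche with CN at 300° (2.1); NH2 at 0° is gauche with OH at 60° (2.7); OCH3 at 120° is gauche with OH at 60° (2.4); OCH3 at 120° is gauche with tBu at 180° (5.2). Total 12.4 kJ/mol.
The maximum (29.5 kJ/mol) occurs with CN at 120°.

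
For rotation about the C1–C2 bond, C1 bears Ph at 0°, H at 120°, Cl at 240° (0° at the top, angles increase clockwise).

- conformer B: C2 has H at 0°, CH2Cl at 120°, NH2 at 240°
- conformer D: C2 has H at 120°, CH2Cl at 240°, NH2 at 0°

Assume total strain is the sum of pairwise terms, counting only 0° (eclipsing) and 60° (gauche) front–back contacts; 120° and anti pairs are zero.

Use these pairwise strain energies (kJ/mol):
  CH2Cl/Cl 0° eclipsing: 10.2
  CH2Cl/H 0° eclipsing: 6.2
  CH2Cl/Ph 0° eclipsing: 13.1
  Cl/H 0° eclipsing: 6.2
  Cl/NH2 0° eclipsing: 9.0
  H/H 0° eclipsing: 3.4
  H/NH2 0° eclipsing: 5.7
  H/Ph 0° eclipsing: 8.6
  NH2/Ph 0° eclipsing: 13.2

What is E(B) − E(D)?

B (eclipsed): Ph(0°)/H(0°) eclipsed 8.6; H(120°)/CH2Cl(120°) eclipsed 6.2; Cl(240°)/NH2(240°) eclipsed 9.0 → 23.8 kJ/mol.
D (eclipsed): Ph(0°)/NH2(0°) eclipsed 13.2; H(120°)/H(120°) eclipsed 3.4; Cl(240°)/CH2Cl(240°) eclipsed 10.2 → 26.8 kJ/mol.
E(B) − E(D) = 23.8 − 26.8 = -3.0 kJ/mol.

-3.0 kJ/mol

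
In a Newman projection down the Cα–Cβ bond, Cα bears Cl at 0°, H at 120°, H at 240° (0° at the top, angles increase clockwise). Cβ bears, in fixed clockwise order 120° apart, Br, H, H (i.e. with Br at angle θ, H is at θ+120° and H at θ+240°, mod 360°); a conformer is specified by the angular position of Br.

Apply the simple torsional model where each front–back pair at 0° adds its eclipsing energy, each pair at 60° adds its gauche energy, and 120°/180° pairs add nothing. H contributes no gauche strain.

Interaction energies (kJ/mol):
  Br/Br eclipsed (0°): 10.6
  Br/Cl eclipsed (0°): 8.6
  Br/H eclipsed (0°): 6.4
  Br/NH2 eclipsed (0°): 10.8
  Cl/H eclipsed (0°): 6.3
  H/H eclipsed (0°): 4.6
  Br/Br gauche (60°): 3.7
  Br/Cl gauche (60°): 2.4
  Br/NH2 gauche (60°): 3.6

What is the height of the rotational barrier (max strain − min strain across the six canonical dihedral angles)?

Br at 0° (eclipsed): Cl(0°)/Br(0°) eclipsed 8.6; H(120°)/H(120°) eclipsed 4.6; H(240°)/H(240°) eclipsed 4.6 → 17.8 kJ/mol.
Br at 60° (staggered): Cl(0°)/Br(60°) gauche 2.4 → 2.4 kJ/mol.
Br at 120° (eclipsed): Cl(0°)/H(0°) eclipsed 6.3; H(120°)/Br(120°) eclipsed 6.4; H(240°)/H(240°) eclipsed 4.6 → 17.3 kJ/mol.
Br at 180° (staggered): no non-H gauche contacts → 0.0 kJ/mol.
Br at 240° (eclipsed): Cl(0°)/H(0°) eclipsed 6.3; H(120°)/H(120°) eclipsed 4.6; H(240°)/Br(240°) eclipsed 6.4 → 17.3 kJ/mol.
Br at 300° (staggered): Cl(0°)/Br(300°) gauche 2.4 → 2.4 kJ/mol.
Max at 0° (17.8 kJ/mol), min at 180° (0.0 kJ/mol); barrier = 17.8 kJ/mol.

17.8 kJ/mol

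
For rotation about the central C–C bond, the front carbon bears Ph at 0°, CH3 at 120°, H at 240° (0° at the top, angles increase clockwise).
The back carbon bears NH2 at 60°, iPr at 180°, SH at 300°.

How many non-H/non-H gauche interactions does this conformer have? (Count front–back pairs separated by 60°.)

Non-H gauche pairs: Ph(0°)/NH2(60°); Ph(0°)/SH(300°); CH3(120°)/NH2(60°); CH3(120°)/iPr(180°) — 4 interactions.

4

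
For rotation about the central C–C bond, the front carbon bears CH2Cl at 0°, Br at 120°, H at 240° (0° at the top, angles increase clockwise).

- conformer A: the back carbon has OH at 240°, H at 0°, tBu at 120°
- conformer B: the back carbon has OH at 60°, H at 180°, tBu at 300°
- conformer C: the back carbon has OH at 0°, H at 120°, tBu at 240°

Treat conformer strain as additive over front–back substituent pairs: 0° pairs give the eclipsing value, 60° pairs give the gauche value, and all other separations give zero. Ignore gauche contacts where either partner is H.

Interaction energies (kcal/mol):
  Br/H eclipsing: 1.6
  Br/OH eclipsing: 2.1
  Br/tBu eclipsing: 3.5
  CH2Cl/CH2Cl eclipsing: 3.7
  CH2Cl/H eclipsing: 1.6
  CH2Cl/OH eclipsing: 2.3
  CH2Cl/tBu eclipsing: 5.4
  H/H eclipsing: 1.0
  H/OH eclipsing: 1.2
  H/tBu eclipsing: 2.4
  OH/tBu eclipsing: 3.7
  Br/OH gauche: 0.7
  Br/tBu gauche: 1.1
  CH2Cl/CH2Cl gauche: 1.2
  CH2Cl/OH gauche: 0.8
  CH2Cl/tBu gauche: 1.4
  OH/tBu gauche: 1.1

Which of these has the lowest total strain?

B

A (eclipsed): CH2Cl(0°)/H(0°) eclipsed 1.6; Br(120°)/tBu(120°) eclipsed 3.5; H(240°)/OH(240°) eclipsed 1.2 → 6.3 kcal/mol.
B (staggered): CH2Cl(0°)/OH(60°) gauche 0.8; CH2Cl(0°)/tBu(300°) gauche 1.4; Br(120°)/OH(60°) gauche 0.7 → 2.9 kcal/mol.
C (eclipsed): CH2Cl(0°)/OH(0°) eclipsed 2.3; Br(120°)/H(120°) eclipsed 1.6; H(240°)/tBu(240°) eclipsed 2.4 → 6.3 kcal/mol.
B has the lowest total (2.9 kcal/mol).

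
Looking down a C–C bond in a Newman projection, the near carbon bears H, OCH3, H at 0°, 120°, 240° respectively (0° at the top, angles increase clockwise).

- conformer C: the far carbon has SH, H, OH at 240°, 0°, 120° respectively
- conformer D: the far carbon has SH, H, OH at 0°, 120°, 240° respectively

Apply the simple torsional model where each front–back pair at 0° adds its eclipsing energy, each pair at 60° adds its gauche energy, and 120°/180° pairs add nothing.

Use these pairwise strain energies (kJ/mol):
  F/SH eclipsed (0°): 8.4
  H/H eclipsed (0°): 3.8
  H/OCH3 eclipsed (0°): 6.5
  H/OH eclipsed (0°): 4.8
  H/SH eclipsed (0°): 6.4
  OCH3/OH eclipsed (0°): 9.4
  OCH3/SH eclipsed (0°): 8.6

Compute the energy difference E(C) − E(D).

C is eclipsed. H at 0° is eclipsed with H at 0° (3.8); OCH3 at 120° is eclipsed with OH at 120° (9.4); H at 240° is eclipsed with SH at 240° (6.4). Total 19.6 kJ/mol.
D is eclipsed. H at 0° is eclipsed with SH at 0° (6.4); OCH3 at 120° is eclipsed with H at 120° (6.5); H at 240° is eclipsed with OH at 240° (4.8). Total 17.7 kJ/mol.
E(C) − E(D) = 19.6 − 17.7 = +1.9 kJ/mol.

+1.9 kJ/mol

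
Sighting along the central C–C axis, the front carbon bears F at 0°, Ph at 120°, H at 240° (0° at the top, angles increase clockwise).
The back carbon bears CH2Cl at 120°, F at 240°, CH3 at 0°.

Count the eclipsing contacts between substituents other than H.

Non-H eclipsing pairs: F(0°)/CH3(0°); Ph(120°)/CH2Cl(120°) — 2 interactions.

2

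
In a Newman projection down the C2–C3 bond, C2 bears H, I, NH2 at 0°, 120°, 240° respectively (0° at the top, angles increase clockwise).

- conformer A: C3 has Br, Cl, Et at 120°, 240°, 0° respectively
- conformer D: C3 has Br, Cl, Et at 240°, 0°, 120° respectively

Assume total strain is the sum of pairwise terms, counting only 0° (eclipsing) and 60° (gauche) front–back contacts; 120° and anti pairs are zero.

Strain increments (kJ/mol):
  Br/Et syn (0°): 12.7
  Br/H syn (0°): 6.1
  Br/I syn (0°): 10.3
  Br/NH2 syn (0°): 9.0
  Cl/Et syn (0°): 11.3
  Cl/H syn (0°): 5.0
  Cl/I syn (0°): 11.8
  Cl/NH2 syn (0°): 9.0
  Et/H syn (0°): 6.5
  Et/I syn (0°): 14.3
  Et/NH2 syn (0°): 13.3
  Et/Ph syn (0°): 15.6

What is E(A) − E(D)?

A is eclipsed. H at 0° is eclipsed with Et at 0° (6.5); I at 120° is eclipsed with Br at 120° (10.3); NH2 at 240° is eclipsed with Cl at 240° (9.0). Total 25.8 kJ/mol.
D is eclipsed. H at 0° is eclipsed with Cl at 0° (5.0); I at 120° is eclipsed with Et at 120° (14.3); NH2 at 240° is eclipsed with Br at 240° (9.0). Total 28.3 kJ/mol.
E(A) − E(D) = 25.8 − 28.3 = -2.5 kJ/mol.

-2.5 kJ/mol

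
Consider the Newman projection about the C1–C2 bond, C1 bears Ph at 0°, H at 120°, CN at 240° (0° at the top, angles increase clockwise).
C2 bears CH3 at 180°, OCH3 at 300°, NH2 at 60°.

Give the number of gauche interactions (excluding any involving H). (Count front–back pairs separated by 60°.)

4

Non-H gauche pairs: Ph(0°)/OCH3(300°); Ph(0°)/NH2(60°); CN(240°)/CH3(180°); CN(240°)/OCH3(300°) — 4 interactions.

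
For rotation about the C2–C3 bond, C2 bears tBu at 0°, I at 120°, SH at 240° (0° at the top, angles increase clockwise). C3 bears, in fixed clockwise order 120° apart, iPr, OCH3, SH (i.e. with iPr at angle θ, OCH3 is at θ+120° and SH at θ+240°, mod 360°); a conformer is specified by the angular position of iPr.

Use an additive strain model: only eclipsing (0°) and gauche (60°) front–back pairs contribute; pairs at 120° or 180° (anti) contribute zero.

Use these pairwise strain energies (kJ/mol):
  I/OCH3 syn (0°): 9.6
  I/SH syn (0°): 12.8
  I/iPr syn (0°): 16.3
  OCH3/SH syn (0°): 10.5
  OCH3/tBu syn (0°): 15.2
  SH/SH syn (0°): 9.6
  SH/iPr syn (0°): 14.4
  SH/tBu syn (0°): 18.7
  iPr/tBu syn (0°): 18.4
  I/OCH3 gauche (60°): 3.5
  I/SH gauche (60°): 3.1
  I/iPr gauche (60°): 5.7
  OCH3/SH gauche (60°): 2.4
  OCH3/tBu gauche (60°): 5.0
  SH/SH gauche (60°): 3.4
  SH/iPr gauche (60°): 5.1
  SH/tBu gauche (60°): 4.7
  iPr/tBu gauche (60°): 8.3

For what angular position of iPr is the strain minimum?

180°

iPr at 0° (eclipsed): tBu(0°)/iPr(0°) eclipsed 18.4; I(120°)/OCH3(120°) eclipsed 9.6; SH(240°)/SH(240°) eclipsed 9.6 → 37.6 kJ/mol.
iPr at 60° (staggered): tBu(0°)/iPr(60°) gauche 8.3; tBu(0°)/SH(300°) gauche 4.7; I(120°)/iPr(60°) gauche 5.7; I(120°)/OCH3(180°) gauche 3.5; SH(240°)/OCH3(180°) gauche 2.4; SH(240°)/SH(300°) gauche 3.4 → 28.0 kJ/mol.
iPr at 120° (eclipsed): tBu(0°)/SH(0°) eclipsed 18.7; I(120°)/iPr(120°) eclipsed 16.3; SH(240°)/OCH3(240°) eclipsed 10.5 → 45.5 kJ/mol.
iPr at 180° (staggered): tBu(0°)/OCH3(300°) gauche 5.0; tBu(0°)/SH(60°) gauche 4.7; I(120°)/iPr(180°) gauche 5.7; I(120°)/SH(60°) gauche 3.1; SH(240°)/iPr(180°) gauche 5.1; SH(240°)/OCH3(300°) gauche 2.4 → 26.0 kJ/mol.
iPr at 240° (eclipsed): tBu(0°)/OCH3(0°) eclipsed 15.2; I(120°)/SH(120°) eclipsed 12.8; SH(240°)/iPr(240°) eclipsed 14.4 → 42.4 kJ/mol.
iPr at 300° (staggered): tBu(0°)/iPr(300°) gauche 8.3; tBu(0°)/OCH3(60°) gauche 5.0; I(120°)/OCH3(60°) gauche 3.5; I(120°)/SH(180°) gauche 3.1; SH(240°)/iPr(300°) gauche 5.1; SH(240°)/SH(180°) gauche 3.4 → 28.4 kJ/mol.
The minimum (26.0 kJ/mol) occurs with iPr at 180°.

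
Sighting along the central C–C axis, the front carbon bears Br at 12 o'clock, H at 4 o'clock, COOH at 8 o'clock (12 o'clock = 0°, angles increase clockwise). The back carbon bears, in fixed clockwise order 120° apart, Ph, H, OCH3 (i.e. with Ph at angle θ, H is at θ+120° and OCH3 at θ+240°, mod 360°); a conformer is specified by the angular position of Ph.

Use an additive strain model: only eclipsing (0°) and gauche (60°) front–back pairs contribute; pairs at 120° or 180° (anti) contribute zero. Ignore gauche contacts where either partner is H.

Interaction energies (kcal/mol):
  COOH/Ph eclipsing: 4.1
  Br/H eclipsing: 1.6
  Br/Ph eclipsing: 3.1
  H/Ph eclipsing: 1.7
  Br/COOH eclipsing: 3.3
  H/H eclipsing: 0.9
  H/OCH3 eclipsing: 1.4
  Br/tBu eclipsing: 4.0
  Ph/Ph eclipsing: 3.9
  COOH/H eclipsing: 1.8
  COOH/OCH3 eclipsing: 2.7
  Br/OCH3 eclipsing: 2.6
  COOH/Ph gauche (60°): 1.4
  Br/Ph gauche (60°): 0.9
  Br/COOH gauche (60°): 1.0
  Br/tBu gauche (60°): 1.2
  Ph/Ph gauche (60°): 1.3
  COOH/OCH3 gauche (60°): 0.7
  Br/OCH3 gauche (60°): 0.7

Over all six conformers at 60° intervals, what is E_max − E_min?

Ph at 0° (eclipsed): Br–Ph eclipsed, H–H eclipsed, COOH–OCH3 eclipsed; 3.1 + 0.9 + 2.7 = 6.7 kcal/mol.
Ph at 60° (staggered): Br–Ph gauche, Br–OCH3 gauche, COOH–OCH3 gauche; 0.9 + 0.7 + 0.7 = 2.3 kcal/mol.
Ph at 120° (eclipsed): Br–OCH3 eclipsed, H–Ph eclipsed, COOH–H eclipsed; 2.6 + 1.7 + 1.8 = 6.1 kcal/mol.
Ph at 180° (staggered): Br–OCH3 gauche, COOH–Ph gauche; 0.7 + 1.4 = 2.1 kcal/mol.
Ph at 240° (eclipsed): Br–H eclipsed, H–OCH3 eclipsed, COOH–Ph eclipsed; 1.6 + 1.4 + 4.1 = 7.1 kcal/mol.
Ph at 300° (staggered): Br–Ph gauche, COOH–Ph gauche, COOH–OCH3 gauche; 0.9 + 1.4 + 0.7 = 3.0 kcal/mol.
Max at 240° (7.1 kcal/mol), min at 180° (2.1 kcal/mol); barrier = 5.0 kcal/mol.

5.0 kcal/mol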